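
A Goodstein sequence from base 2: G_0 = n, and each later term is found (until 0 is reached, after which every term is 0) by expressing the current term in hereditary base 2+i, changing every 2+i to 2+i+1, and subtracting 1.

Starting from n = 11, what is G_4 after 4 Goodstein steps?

[0] 11 ≡ 2^(2 + 1) + 2 + 1 (base 2). Lift 3: 85. −1: 84.
[1] 84 ≡ 3^(3 + 1) + 3 (base 3). Lift 4: 1028. −1: 1027.
[2] 1027 ≡ 4^(4 + 1) + 3 (base 4). Lift 5: 15628. −1: 15627.
[3] 15627 ≡ 5^(5 + 1) + 2 (base 5). Lift 6: 279938. −1: 279937.

279937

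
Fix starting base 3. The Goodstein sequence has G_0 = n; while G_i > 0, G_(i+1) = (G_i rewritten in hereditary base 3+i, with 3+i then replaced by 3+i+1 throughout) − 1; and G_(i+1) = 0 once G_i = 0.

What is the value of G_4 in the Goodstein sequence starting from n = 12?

49

[0] 12 ≡ 3^2 + 3 (base 3). Lift 4: 20. −1: 19.
[1] 19 ≡ 4^2 + 3 (base 4). Lift 5: 28. −1: 27.
[2] 27 ≡ 5^2 + 2 (base 5). Lift 6: 38. −1: 37.
[3] 37 ≡ 6^2 + 1 (base 6). Lift 7: 50. −1: 49.
[4] 49 ≡ 7^2 (base 7). Lift 8: 64. −1: 63.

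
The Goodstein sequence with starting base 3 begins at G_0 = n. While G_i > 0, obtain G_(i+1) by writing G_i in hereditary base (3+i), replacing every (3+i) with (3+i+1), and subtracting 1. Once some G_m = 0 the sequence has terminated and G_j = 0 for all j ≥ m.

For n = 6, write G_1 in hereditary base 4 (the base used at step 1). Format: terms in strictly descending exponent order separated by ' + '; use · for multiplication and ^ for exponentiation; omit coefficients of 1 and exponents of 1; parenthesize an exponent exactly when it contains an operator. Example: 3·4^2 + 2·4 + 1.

step 0: 6 = 2·3; sub 4 for 3: 2·4; = 8; G_1 = 8−1 = 7
step 1: 7 = 4 + 3; sub 5 for 4: 5 + 3; = 8; G_2 = 8−1 = 7

4 + 3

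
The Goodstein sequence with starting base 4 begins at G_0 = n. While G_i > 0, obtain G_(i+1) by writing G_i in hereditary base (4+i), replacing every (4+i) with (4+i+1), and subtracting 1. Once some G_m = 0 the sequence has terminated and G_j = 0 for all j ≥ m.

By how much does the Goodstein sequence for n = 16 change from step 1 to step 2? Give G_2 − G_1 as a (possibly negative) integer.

[0] 16 ≡ 4^2 (base 4). Lift 5: 25. −1: 24.
[1] 24 ≡ 4·5 + 4 (base 5). Lift 6: 28. −1: 27.

3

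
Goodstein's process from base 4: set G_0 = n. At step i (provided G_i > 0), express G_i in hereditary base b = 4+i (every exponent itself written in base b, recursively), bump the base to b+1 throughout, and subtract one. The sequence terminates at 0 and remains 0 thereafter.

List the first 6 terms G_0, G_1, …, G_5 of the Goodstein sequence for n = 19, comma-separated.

(0) 19|_4 = 4^2 + 3 ↦ 5^2 + 3|_5 = 28 ⇒ 27
(1) 27|_5 = 5^2 + 2 ↦ 6^2 + 2|_6 = 38 ⇒ 37
(2) 37|_6 = 6^2 + 1 ↦ 7^2 + 1|_7 = 50 ⇒ 49
(3) 49|_7 = 7^2 ↦ 8^2|_8 = 64 ⇒ 63
(4) 63|_8 = 7·8 + 7 ↦ 7·9 + 7|_9 = 70 ⇒ 69

19, 27, 37, 49, 63, 69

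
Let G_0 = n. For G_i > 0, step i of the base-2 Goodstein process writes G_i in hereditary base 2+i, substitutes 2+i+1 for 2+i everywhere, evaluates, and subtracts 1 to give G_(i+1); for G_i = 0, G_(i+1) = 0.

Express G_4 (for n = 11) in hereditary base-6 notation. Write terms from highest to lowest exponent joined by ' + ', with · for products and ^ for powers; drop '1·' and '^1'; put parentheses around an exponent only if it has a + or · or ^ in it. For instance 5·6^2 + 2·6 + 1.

i=0: 11 = 2^(2 + 1) + 2 + 1 (b=2); 2→3: 3^(3 + 1) + 3 + 1 = 85; 85−1 = 84
i=1: 84 = 3^(3 + 1) + 3 (b=3); 3→4: 4^(4 + 1) + 4 = 1028; 1028−1 = 1027
i=2: 1027 = 4^(4 + 1) + 3 (b=4); 4→5: 5^(5 + 1) + 3 = 15628; 15628−1 = 15627
i=3: 15627 = 5^(5 + 1) + 2 (b=5); 5→6: 6^(6 + 1) + 2 = 279938; 279938−1 = 279937

6^(6 + 1) + 1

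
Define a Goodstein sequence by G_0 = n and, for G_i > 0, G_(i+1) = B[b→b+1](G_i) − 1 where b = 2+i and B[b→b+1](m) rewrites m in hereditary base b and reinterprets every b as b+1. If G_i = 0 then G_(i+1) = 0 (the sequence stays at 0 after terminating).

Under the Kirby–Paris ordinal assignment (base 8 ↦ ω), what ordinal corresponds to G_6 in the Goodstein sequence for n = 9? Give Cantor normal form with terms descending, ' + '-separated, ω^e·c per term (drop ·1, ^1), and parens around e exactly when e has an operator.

ω^ω·3 + ω^3·3 + ω^2·3 + ω·2 + 7

step 0: 9 = 2^(2 + 1) + 1; sub 3 for 2: 3^(3 + 1) + 1; = 82; G_1 = 82−1 = 81
step 1: 81 = 3^(3 + 1); sub 4 for 3: 4^(4 + 1); = 1024; G_2 = 1024−1 = 1023
step 2: 1023 = 3·4^4 + 3·4^3 + 3·4^2 + 3·4 + 3; sub 5 for 4: 3·5^5 + 3·5^3 + 3·5^2 + 3·5 + 3; = 9843; G_3 = 9843−1 = 9842
step 3: 9842 = 3·5^5 + 3·5^3 + 3·5^2 + 3·5 + 2; sub 6 for 5: 3·6^6 + 3·6^3 + 3·6^2 + 3·6 + 2; = 140744; G_4 = 140744−1 = 140743
step 4: 140743 = 3·6^6 + 3·6^3 + 3·6^2 + 3·6 + 1; sub 7 for 6: 3·7^7 + 3·7^3 + 3·7^2 + 3·7 + 1; = 2471827; G_5 = 2471827−1 = 2471826
step 5: 2471826 = 3·7^7 + 3·7^3 + 3·7^2 + 3·7; sub 8 for 7: 3·8^8 + 3·8^3 + 3·8^2 + 3·8; = 50333400; G_6 = 50333400−1 = 50333399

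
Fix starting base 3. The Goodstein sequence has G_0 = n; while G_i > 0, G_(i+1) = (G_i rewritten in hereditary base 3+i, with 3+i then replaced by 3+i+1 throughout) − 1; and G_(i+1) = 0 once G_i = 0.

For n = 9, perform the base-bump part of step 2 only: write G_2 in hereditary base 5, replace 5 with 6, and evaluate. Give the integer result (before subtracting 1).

G_0=9  [base 3] 3^2  →[3↦4]→  4^2 = 16  −1 ⇒ G_1=15
G_1=15  [base 4] 3·4 + 3  →[4↦5]→  3·5 + 3 = 18  −1 ⇒ G_2=17
G_2=17  [base 5] 3·5 + 2  →[5↦6]→  3·6 + 2 = 20  −1 ⇒ G_3=19

20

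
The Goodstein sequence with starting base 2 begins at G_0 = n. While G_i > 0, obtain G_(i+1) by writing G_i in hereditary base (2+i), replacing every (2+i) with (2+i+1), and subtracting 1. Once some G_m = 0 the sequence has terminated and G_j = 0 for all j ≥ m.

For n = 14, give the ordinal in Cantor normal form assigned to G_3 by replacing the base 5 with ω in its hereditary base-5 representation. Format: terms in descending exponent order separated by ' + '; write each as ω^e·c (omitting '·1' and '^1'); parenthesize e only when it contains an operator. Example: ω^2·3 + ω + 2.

ω^(ω + 1) + ω^ω

(0) 14|_2 = 2^(2 + 1) + 2^2 + 2 ↦ 3^(3 + 1) + 3^3 + 3|_3 = 111 ⇒ 110
(1) 110|_3 = 3^(3 + 1) + 3^3 + 2 ↦ 4^(4 + 1) + 4^4 + 2|_4 = 1282 ⇒ 1281
(2) 1281|_4 = 4^(4 + 1) + 4^4 + 1 ↦ 5^(5 + 1) + 5^5 + 1|_5 = 18751 ⇒ 18750
(3) 18750|_5 = 5^(5 + 1) + 5^5 ↦ 6^(6 + 1) + 6^6|_6 = 326592 ⇒ 326591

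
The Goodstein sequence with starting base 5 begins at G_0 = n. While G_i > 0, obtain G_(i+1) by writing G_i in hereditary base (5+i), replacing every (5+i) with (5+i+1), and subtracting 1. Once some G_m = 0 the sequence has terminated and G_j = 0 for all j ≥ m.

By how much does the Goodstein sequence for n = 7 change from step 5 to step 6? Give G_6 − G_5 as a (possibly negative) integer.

step 0: 7 = 5 + 2; sub 6 for 5: 6 + 2; = 8; G_1 = 8−1 = 7
step 1: 7 = 6 + 1; sub 7 for 6: 7 + 1; = 8; G_2 = 8−1 = 7
step 2: 7 = 7; sub 8 for 7: 8; = 8; G_3 = 8−1 = 7
step 3: 7 = 7; sub 9 for 8: 7; = 7; G_4 = 7−1 = 6
step 4: 6 = 6; sub 10 for 9: 6; = 6; G_5 = 6−1 = 5
step 5: 5 = 5; sub 11 for 10: 5; = 5; G_6 = 5−1 = 4

-1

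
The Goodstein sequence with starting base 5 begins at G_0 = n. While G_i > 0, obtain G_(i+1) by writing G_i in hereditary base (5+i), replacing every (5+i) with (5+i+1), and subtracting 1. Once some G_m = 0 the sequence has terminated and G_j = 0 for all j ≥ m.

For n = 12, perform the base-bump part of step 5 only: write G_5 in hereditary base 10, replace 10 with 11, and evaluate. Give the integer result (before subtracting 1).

12 —HB5→ 2·5 + 2 —bump→ 2·6 + 2 = 14 —(−1)→ 13
13 —HB6→ 2·6 + 1 —bump→ 2·7 + 1 = 15 —(−1)→ 14
14 —HB7→ 2·7 —bump→ 2·8 = 16 —(−1)→ 15
15 —HB8→ 8 + 7 —bump→ 9 + 7 = 16 —(−1)→ 15
15 —HB9→ 9 + 6 —bump→ 10 + 6 = 16 —(−1)→ 15
15 —HB10→ 10 + 5 —bump→ 11 + 5 = 16 —(−1)→ 15

16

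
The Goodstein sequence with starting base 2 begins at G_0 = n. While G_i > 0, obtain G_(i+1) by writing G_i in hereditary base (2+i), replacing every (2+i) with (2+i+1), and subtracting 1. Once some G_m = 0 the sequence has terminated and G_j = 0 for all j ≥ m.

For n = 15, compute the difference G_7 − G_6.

3373455337

i=0: 15 = 2^(2 + 1) + 2^2 + 2 + 1 (b=2); 2→3: 3^(3 + 1) + 3^3 + 3 + 1 = 112; 112−1 = 111
i=1: 111 = 3^(3 + 1) + 3^3 + 3 (b=3); 3→4: 4^(4 + 1) + 4^4 + 4 = 1284; 1284−1 = 1283
i=2: 1283 = 4^(4 + 1) + 4^4 + 3 (b=4); 4→5: 5^(5 + 1) + 5^5 + 3 = 18753; 18753−1 = 18752
i=3: 18752 = 5^(5 + 1) + 5^5 + 2 (b=5); 5→6: 6^(6 + 1) + 6^6 + 2 = 326594; 326594−1 = 326593
i=4: 326593 = 6^(6 + 1) + 6^6 + 1 (b=6); 6→7: 7^(7 + 1) + 7^7 + 1 = 6588345; 6588345−1 = 6588344
i=5: 6588344 = 7^(7 + 1) + 7^7 (b=7); 7→8: 8^(8 + 1) + 8^8 = 150994944; 150994944−1 = 150994943
i=6: 150994943 = 8^(8 + 1) + 7·8^7 + 7·8^6 + 7·8^5 + 7·8^4 + 7·8^3 + 7·8^2 + 7·8 + 7 (b=8); 8→9: 9^(9 + 1) + 7·9^7 + 7·9^6 + 7·9^5 + 7·9^4 + 7·9^3 + 7·9^2 + 7·9 + 7 = 3524450281; 3524450281−1 = 3524450280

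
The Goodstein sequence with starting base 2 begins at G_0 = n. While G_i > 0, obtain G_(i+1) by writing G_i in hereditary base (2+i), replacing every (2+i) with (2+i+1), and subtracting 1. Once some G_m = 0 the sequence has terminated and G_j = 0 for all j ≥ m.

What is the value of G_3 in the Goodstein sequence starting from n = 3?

2

base 2: 3 = 2 + 1; at 3: 3 + 1 = 4; next = 3
base 3: 3 = 3; at 4: 4 = 4; next = 3
base 4: 3 = 3; at 5: 3 = 3; next = 2
base 5: 2 = 2; at 6: 2 = 2; next = 1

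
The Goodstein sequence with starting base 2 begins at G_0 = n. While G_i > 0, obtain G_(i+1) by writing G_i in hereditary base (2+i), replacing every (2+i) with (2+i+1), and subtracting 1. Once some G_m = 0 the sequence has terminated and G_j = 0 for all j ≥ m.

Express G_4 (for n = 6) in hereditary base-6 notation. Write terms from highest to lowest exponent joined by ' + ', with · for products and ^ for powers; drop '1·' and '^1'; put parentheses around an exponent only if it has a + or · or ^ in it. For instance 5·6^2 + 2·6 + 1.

G_0 = 6. HB_2(6) = 2^2 + 2. Bump = 30. G_1 = 29.
G_1 = 29. HB_3(29) = 3^3 + 2. Bump = 258. G_2 = 257.
G_2 = 257. HB_4(257) = 4^4 + 1. Bump = 3126. G_3 = 3125.
G_3 = 3125. HB_5(3125) = 5^5. Bump = 46656. G_4 = 46655.

5·6^5 + 5·6^4 + 5·6^3 + 5·6^2 + 5·6 + 5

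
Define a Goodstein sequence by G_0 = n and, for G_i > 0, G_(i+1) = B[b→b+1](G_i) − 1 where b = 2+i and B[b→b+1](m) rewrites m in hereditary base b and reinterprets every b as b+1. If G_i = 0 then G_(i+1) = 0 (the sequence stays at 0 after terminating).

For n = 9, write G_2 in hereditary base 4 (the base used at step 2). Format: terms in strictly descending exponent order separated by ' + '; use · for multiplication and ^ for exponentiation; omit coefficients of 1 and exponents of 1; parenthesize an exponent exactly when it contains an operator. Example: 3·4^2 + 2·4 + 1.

9 —HB2→ 2^(2 + 1) + 1 —bump→ 3^(3 + 1) + 1 = 82 —(−1)→ 81
81 —HB3→ 3^(3 + 1) —bump→ 4^(4 + 1) = 1024 —(−1)→ 1023

3·4^4 + 3·4^3 + 3·4^2 + 3·4 + 3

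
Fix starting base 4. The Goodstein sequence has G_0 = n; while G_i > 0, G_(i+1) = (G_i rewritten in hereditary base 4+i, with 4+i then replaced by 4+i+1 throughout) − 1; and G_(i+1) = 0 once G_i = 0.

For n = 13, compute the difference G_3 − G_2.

1

13 —HB4→ 3·4 + 1 —bump→ 3·5 + 1 = 16 —(−1)→ 15
15 —HB5→ 3·5 —bump→ 3·6 = 18 —(−1)→ 17
17 —HB6→ 2·6 + 5 —bump→ 2·7 + 5 = 19 —(−1)→ 18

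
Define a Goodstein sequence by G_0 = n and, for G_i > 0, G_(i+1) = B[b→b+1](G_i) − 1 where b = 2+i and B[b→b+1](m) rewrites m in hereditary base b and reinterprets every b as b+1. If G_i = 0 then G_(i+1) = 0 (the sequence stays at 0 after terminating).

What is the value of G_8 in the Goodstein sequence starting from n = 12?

100000000211

12 —HB2→ 2^(2 + 1) + 2^2 —bump→ 3^(3 + 1) + 3^3 = 108 —(−1)→ 107
107 —HB3→ 3^(3 + 1) + 2·3^2 + 2·3 + 2 —bump→ 4^(4 + 1) + 2·4^2 + 2·4 + 2 = 1066 —(−1)→ 1065
1065 —HB4→ 4^(4 + 1) + 2·4^2 + 2·4 + 1 —bump→ 5^(5 + 1) + 2·5^2 + 2·5 + 1 = 15686 —(−1)→ 15685
15685 —HB5→ 5^(5 + 1) + 2·5^2 + 2·5 —bump→ 6^(6 + 1) + 2·6^2 + 2·6 = 280020 —(−1)→ 280019
280019 —HB6→ 6^(6 + 1) + 2·6^2 + 6 + 5 —bump→ 7^(7 + 1) + 2·7^2 + 7 + 5 = 5764911 —(−1)→ 5764910
5764910 —HB7→ 7^(7 + 1) + 2·7^2 + 7 + 4 —bump→ 8^(8 + 1) + 2·8^2 + 8 + 4 = 134217868 —(−1)→ 134217867
134217867 —HB8→ 8^(8 + 1) + 2·8^2 + 8 + 3 —bump→ 9^(9 + 1) + 2·9^2 + 9 + 3 = 3486784575 —(−1)→ 3486784574
3486784574 —HB9→ 9^(9 + 1) + 2·9^2 + 9 + 2 —bump→ 10^(10 + 1) + 2·10^2 + 10 + 2 = 100000000212 —(−1)→ 100000000211
100000000211 —HB10→ 10^(10 + 1) + 2·10^2 + 10 + 1 —bump→ 11^(11 + 1) + 2·11^2 + 11 + 1 = 3138428376975 —(−1)→ 3138428376974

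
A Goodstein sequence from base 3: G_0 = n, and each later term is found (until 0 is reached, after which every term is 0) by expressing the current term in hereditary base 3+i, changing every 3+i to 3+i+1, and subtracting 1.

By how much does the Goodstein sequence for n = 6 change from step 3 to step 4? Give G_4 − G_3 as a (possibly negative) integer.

0

(0) 6|_3 = 2·3 ↦ 2·4|_4 = 8 ⇒ 7
(1) 7|_4 = 4 + 3 ↦ 5 + 3|_5 = 8 ⇒ 7
(2) 7|_5 = 5 + 2 ↦ 6 + 2|_6 = 8 ⇒ 7
(3) 7|_6 = 6 + 1 ↦ 7 + 1|_7 = 8 ⇒ 7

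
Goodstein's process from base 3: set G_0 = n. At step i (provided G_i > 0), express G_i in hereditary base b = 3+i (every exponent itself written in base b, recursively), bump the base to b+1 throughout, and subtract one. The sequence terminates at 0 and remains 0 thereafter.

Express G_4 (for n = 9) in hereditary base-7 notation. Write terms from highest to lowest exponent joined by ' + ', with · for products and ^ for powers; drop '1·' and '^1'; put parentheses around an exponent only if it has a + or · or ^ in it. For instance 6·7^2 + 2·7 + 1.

3·7

(0) 9|_3 = 3^2 ↦ 4^2|_4 = 16 ⇒ 15
(1) 15|_4 = 3·4 + 3 ↦ 3·5 + 3|_5 = 18 ⇒ 17
(2) 17|_5 = 3·5 + 2 ↦ 3·6 + 2|_6 = 20 ⇒ 19
(3) 19|_6 = 3·6 + 1 ↦ 3·7 + 1|_7 = 22 ⇒ 21
(4) 21|_7 = 3·7 ↦ 3·8|_8 = 24 ⇒ 23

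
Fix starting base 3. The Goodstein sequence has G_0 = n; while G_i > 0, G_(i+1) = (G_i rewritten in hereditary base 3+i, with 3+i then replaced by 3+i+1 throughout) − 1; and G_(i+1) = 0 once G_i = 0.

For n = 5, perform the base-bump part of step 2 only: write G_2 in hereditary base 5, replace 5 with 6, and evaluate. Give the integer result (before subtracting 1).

base 3: 5 = 3 + 2; at 4: 4 + 2 = 6; next = 5
base 4: 5 = 4 + 1; at 5: 5 + 1 = 6; next = 5
base 5: 5 = 5; at 6: 6 = 6; next = 5

6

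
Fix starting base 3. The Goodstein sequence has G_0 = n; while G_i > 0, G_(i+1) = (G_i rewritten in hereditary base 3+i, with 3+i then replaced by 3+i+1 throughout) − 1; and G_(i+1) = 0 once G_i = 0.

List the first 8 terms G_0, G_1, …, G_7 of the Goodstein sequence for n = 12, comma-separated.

[0] 12 ≡ 3^2 + 3 (base 3). Lift 4: 20. −1: 19.
[1] 19 ≡ 4^2 + 3 (base 4). Lift 5: 28. −1: 27.
[2] 27 ≡ 5^2 + 2 (base 5). Lift 6: 38. −1: 37.
[3] 37 ≡ 6^2 + 1 (base 6). Lift 7: 50. −1: 49.
[4] 49 ≡ 7^2 (base 7). Lift 8: 64. −1: 63.
[5] 63 ≡ 7·8 + 7 (base 8). Lift 9: 70. −1: 69.
[6] 69 ≡ 7·9 + 6 (base 9). Lift 10: 76. −1: 75.

12, 19, 27, 37, 49, 63, 69, 75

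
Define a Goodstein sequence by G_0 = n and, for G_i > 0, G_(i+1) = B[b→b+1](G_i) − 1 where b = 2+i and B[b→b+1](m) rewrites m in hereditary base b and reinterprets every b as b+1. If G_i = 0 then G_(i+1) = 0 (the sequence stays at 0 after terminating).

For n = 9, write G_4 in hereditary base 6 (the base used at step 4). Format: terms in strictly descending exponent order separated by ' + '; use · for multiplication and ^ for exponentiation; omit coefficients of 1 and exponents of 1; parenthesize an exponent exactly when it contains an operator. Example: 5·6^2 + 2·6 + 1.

3·6^6 + 3·6^3 + 3·6^2 + 3·6 + 1

G_0=9  [base 2] 2^(2 + 1) + 1  →[2↦3]→  3^(3 + 1) + 1 = 82  −1 ⇒ G_1=81
G_1=81  [base 3] 3^(3 + 1)  →[3↦4]→  4^(4 + 1) = 1024  −1 ⇒ G_2=1023
G_2=1023  [base 4] 3·4^4 + 3·4^3 + 3·4^2 + 3·4 + 3  →[4↦5]→  3·5^5 + 3·5^3 + 3·5^2 + 3·5 + 3 = 9843  −1 ⇒ G_3=9842
G_3=9842  [base 5] 3·5^5 + 3·5^3 + 3·5^2 + 3·5 + 2  →[5↦6]→  3·6^6 + 3·6^3 + 3·6^2 + 3·6 + 2 = 140744  −1 ⇒ G_4=140743
G_4=140743  [base 6] 3·6^6 + 3·6^3 + 3·6^2 + 3·6 + 1  →[6↦7]→  3·7^7 + 3·7^3 + 3·7^2 + 3·7 + 1 = 2471827  −1 ⇒ G_5=2471826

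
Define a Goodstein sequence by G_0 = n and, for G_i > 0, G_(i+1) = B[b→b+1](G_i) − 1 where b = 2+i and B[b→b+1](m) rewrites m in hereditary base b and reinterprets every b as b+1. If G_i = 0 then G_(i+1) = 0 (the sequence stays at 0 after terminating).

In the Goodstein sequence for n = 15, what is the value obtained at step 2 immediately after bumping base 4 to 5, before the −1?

G_0 = 15. HB_2(15) = 2^(2 + 1) + 2^2 + 2 + 1. Bump = 112. G_1 = 111.
G_1 = 111. HB_3(111) = 3^(3 + 1) + 3^3 + 3. Bump = 1284. G_2 = 1283.
G_2 = 1283. HB_4(1283) = 4^(4 + 1) + 4^4 + 3. Bump = 18753. G_3 = 18752.

18753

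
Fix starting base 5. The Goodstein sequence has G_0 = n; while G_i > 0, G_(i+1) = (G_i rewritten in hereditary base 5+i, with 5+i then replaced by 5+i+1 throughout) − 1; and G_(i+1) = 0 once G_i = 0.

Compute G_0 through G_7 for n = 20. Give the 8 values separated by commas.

step 0: 20 = 4·5; sub 6 for 5: 4·6; = 24; G_1 = 24−1 = 23
step 1: 23 = 3·6 + 5; sub 7 for 6: 3·7 + 5; = 26; G_2 = 26−1 = 25
step 2: 25 = 3·7 + 4; sub 8 for 7: 3·8 + 4; = 28; G_3 = 28−1 = 27
step 3: 27 = 3·8 + 3; sub 9 for 8: 3·9 + 3; = 30; G_4 = 30−1 = 29
step 4: 29 = 3·9 + 2; sub 10 for 9: 3·10 + 2; = 32; G_5 = 32−1 = 31
step 5: 31 = 3·10 + 1; sub 11 for 10: 3·11 + 1; = 34; G_6 = 34−1 = 33
step 6: 33 = 3·11; sub 12 for 11: 3·12; = 36; G_7 = 36−1 = 35

20, 23, 25, 27, 29, 31, 33, 35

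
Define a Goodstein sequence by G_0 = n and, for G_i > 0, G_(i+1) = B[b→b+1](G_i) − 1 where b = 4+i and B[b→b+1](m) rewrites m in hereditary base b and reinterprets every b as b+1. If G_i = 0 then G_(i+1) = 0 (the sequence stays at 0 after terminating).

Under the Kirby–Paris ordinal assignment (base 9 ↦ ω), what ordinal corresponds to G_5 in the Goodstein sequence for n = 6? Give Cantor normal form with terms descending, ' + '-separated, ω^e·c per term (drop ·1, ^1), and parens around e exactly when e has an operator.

base 4: 6 = 4 + 2; at 5: 5 + 2 = 7; next = 6
base 5: 6 = 5 + 1; at 6: 6 + 1 = 7; next = 6
base 6: 6 = 6; at 7: 7 = 7; next = 6
base 7: 6 = 6; at 8: 6 = 6; next = 5
base 8: 5 = 5; at 9: 5 = 5; next = 4

4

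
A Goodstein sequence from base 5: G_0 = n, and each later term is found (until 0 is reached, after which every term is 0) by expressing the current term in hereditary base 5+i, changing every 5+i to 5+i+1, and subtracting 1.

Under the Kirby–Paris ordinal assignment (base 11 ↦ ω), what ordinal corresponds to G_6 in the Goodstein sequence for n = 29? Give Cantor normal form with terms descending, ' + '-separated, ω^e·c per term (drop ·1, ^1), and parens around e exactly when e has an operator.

(0) 29|_5 = 5^2 + 4 ↦ 6^2 + 4|_6 = 40 ⇒ 39
(1) 39|_6 = 6^2 + 3 ↦ 7^2 + 3|_7 = 52 ⇒ 51
(2) 51|_7 = 7^2 + 2 ↦ 8^2 + 2|_8 = 66 ⇒ 65
(3) 65|_8 = 8^2 + 1 ↦ 9^2 + 1|_9 = 82 ⇒ 81
(4) 81|_9 = 9^2 ↦ 10^2|_10 = 100 ⇒ 99
(5) 99|_10 = 9·10 + 9 ↦ 9·11 + 9|_11 = 108 ⇒ 107
(6) 107|_11 = 9·11 + 8 ↦ 9·12 + 8|_12 = 116 ⇒ 115

ω·9 + 8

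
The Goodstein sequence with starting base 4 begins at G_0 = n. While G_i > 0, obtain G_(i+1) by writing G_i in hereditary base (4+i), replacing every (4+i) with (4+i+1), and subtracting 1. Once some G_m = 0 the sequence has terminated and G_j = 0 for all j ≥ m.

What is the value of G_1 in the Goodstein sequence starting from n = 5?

5 —HB4→ 4 + 1 —bump→ 5 + 1 = 6 —(−1)→ 5
5 —HB5→ 5 —bump→ 6 = 6 —(−1)→ 5

5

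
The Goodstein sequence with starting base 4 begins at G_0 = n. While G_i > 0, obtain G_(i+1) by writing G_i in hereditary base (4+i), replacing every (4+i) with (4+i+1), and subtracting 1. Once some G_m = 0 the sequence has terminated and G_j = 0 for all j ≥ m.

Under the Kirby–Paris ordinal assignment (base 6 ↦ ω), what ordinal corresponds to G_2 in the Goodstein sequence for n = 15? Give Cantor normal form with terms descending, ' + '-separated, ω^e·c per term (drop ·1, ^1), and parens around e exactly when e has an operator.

i=0: 15 = 3·4 + 3 (b=4); 4→5: 3·5 + 3 = 18; 18−1 = 17
i=1: 17 = 3·5 + 2 (b=5); 5→6: 3·6 + 2 = 20; 20−1 = 19
i=2: 19 = 3·6 + 1 (b=6); 6→7: 3·7 + 1 = 22; 22−1 = 21

ω·3 + 1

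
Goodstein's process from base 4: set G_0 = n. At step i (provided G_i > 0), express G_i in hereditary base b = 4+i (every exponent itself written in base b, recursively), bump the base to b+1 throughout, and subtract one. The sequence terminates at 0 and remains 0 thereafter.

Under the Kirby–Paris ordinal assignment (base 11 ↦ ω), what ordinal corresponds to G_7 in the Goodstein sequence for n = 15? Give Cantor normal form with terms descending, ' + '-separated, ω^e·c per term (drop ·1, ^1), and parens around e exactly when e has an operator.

ω·2 + 4

15 —HB4→ 3·4 + 3 —bump→ 3·5 + 3 = 18 —(−1)→ 17
17 —HB5→ 3·5 + 2 —bump→ 3·6 + 2 = 20 —(−1)→ 19
19 —HB6→ 3·6 + 1 —bump→ 3·7 + 1 = 22 —(−1)→ 21
21 —HB7→ 3·7 —bump→ 3·8 = 24 —(−1)→ 23
23 —HB8→ 2·8 + 7 —bump→ 2·9 + 7 = 25 —(−1)→ 24
24 —HB9→ 2·9 + 6 —bump→ 2·10 + 6 = 26 —(−1)→ 25
25 —HB10→ 2·10 + 5 —bump→ 2·11 + 5 = 27 —(−1)→ 26
26 —HB11→ 2·11 + 4 —bump→ 2·12 + 4 = 28 —(−1)→ 27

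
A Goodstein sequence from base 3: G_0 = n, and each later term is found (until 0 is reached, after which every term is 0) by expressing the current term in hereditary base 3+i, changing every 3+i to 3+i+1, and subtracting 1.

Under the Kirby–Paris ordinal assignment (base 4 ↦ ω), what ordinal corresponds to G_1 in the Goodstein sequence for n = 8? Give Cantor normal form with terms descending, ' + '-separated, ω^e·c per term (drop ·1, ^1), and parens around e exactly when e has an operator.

ω·2 + 1

[0] 8 ≡ 2·3 + 2 (base 3). Lift 4: 10. −1: 9.
[1] 9 ≡ 2·4 + 1 (base 4). Lift 5: 11. −1: 10.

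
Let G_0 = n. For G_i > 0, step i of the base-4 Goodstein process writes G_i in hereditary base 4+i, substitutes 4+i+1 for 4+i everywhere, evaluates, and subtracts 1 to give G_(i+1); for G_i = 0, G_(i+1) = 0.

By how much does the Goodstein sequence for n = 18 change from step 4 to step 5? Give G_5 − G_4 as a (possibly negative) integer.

i=0: 18 = 4^2 + 2 (b=4); 4→5: 5^2 + 2 = 27; 27−1 = 26
i=1: 26 = 5^2 + 1 (b=5); 5→6: 6^2 + 1 = 37; 37−1 = 36
i=2: 36 = 6^2 (b=6); 6→7: 7^2 = 49; 49−1 = 48
i=3: 48 = 6·7 + 6 (b=7); 7→8: 6·8 + 6 = 54; 54−1 = 53
i=4: 53 = 6·8 + 5 (b=8); 8→9: 6·9 + 5 = 59; 59−1 = 58

5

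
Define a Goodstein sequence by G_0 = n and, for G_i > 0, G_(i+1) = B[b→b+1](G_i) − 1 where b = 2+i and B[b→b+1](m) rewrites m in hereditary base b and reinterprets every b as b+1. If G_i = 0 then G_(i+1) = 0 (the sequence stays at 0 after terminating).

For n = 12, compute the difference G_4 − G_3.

12 —HB2→ 2^(2 + 1) + 2^2 —bump→ 3^(3 + 1) + 3^3 = 108 —(−1)→ 107
107 —HB3→ 3^(3 + 1) + 2·3^2 + 2·3 + 2 —bump→ 4^(4 + 1) + 2·4^2 + 2·4 + 2 = 1066 —(−1)→ 1065
1065 —HB4→ 4^(4 + 1) + 2·4^2 + 2·4 + 1 —bump→ 5^(5 + 1) + 2·5^2 + 2·5 + 1 = 15686 —(−1)→ 15685
15685 —HB5→ 5^(5 + 1) + 2·5^2 + 2·5 —bump→ 6^(6 + 1) + 2·6^2 + 2·6 = 280020 —(−1)→ 280019

264334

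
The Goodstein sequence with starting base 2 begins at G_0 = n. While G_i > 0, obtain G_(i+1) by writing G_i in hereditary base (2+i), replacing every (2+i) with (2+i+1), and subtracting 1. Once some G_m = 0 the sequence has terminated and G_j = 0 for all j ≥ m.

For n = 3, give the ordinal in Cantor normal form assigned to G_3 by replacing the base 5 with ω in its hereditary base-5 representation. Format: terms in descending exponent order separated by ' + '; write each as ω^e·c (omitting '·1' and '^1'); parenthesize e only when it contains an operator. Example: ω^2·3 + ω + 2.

G_0=3  [base 2] 2 + 1  →[2↦3]→  3 + 1 = 4  −1 ⇒ G_1=3
G_1=3  [base 3] 3  →[3↦4]→  4 = 4  −1 ⇒ G_2=3
G_2=3  [base 4] 3  →[4↦5]→  3 = 3  −1 ⇒ G_3=2
G_3=2  [base 5] 2  →[5↦6]→  2 = 2  −1 ⇒ G_4=1

2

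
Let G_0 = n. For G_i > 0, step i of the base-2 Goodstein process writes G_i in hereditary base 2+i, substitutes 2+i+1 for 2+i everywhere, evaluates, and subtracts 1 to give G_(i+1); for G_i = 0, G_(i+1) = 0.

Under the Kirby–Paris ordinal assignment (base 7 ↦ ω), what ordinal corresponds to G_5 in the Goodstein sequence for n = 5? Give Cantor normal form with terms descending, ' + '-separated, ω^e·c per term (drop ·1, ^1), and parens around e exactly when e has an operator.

i=0: 5 = 2^2 + 1 (b=2); 2→3: 3^3 + 1 = 28; 28−1 = 27
i=1: 27 = 3^3 (b=3); 3→4: 4^4 = 256; 256−1 = 255
i=2: 255 = 3·4^3 + 3·4^2 + 3·4 + 3 (b=4); 4→5: 3·5^3 + 3·5^2 + 3·5 + 3 = 468; 468−1 = 467
i=3: 467 = 3·5^3 + 3·5^2 + 3·5 + 2 (b=5); 5→6: 3·6^3 + 3·6^2 + 3·6 + 2 = 776; 776−1 = 775
i=4: 775 = 3·6^3 + 3·6^2 + 3·6 + 1 (b=6); 6→7: 3·7^3 + 3·7^2 + 3·7 + 1 = 1198; 1198−1 = 1197
i=5: 1197 = 3·7^3 + 3·7^2 + 3·7 (b=7); 7→8: 3·8^3 + 3·8^2 + 3·8 = 1752; 1752−1 = 1751

ω^3·3 + ω^2·3 + ω·3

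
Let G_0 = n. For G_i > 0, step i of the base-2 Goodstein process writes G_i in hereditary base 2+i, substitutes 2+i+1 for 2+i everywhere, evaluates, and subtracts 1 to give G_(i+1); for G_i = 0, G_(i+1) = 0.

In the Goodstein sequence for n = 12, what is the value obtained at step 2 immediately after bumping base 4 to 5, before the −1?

15686

12 —HB2→ 2^(2 + 1) + 2^2 —bump→ 3^(3 + 1) + 3^3 = 108 —(−1)→ 107
107 —HB3→ 3^(3 + 1) + 2·3^2 + 2·3 + 2 —bump→ 4^(4 + 1) + 2·4^2 + 2·4 + 2 = 1066 —(−1)→ 1065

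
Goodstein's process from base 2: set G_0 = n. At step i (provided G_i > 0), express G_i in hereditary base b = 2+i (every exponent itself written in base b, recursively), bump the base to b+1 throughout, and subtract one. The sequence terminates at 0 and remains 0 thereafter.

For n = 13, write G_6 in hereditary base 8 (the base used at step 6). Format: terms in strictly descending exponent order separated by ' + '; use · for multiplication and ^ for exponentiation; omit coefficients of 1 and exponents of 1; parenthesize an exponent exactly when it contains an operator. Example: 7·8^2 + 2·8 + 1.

G_0 = 13. HB_2(13) = 2^(2 + 1) + 2^2 + 1. Bump = 109. G_1 = 108.
G_1 = 108. HB_3(108) = 3^(3 + 1) + 3^3. Bump = 1280. G_2 = 1279.
G_2 = 1279. HB_4(1279) = 4^(4 + 1) + 3·4^3 + 3·4^2 + 3·4 + 3. Bump = 16093. G_3 = 16092.
G_3 = 16092. HB_5(16092) = 5^(5 + 1) + 3·5^3 + 3·5^2 + 3·5 + 2. Bump = 280712. G_4 = 280711.
G_4 = 280711. HB_6(280711) = 6^(6 + 1) + 3·6^3 + 3·6^2 + 3·6 + 1. Bump = 5765999. G_5 = 5765998.
G_5 = 5765998. HB_7(5765998) = 7^(7 + 1) + 3·7^3 + 3·7^2 + 3·7. Bump = 134219480. G_6 = 134219479.

8^(8 + 1) + 3·8^3 + 3·8^2 + 2·8 + 7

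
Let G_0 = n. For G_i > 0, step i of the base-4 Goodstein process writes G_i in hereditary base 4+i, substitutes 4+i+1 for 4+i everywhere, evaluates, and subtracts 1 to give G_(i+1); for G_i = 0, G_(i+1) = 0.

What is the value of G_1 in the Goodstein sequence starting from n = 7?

7

[0] 7 ≡ 4 + 3 (base 4). Lift 5: 8. −1: 7.
[1] 7 ≡ 5 + 2 (base 5). Lift 6: 8. −1: 7.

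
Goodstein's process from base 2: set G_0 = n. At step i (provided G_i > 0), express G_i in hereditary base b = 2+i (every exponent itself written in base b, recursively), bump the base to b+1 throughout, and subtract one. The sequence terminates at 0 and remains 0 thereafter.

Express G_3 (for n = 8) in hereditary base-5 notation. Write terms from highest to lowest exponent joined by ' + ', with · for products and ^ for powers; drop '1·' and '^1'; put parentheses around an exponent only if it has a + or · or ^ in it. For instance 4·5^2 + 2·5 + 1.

2·5^5 + 2·5^2 + 2·5

8 —HB2→ 2^(2 + 1) —bump→ 3^(3 + 1) = 81 —(−1)→ 80
80 —HB3→ 2·3^3 + 2·3^2 + 2·3 + 2 —bump→ 2·4^4 + 2·4^2 + 2·4 + 2 = 554 —(−1)→ 553
553 —HB4→ 2·4^4 + 2·4^2 + 2·4 + 1 —bump→ 2·5^5 + 2·5^2 + 2·5 + 1 = 6311 —(−1)→ 6310
6310 —HB5→ 2·5^5 + 2·5^2 + 2·5 —bump→ 2·6^6 + 2·6^2 + 2·6 = 93396 —(−1)→ 93395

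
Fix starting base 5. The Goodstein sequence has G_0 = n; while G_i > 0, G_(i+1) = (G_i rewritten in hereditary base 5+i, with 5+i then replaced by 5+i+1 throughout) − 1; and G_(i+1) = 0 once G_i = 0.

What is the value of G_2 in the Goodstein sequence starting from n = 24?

30

G_0 = 24. HB_5(24) = 4·5 + 4. Bump = 28. G_1 = 27.
G_1 = 27. HB_6(27) = 4·6 + 3. Bump = 31. G_2 = 30.
G_2 = 30. HB_7(30) = 4·7 + 2. Bump = 34. G_3 = 33.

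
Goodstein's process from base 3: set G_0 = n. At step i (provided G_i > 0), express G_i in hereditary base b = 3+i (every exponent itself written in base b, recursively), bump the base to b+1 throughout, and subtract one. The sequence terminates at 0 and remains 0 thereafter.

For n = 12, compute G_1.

[0] 12 ≡ 3^2 + 3 (base 3). Lift 4: 20. −1: 19.
[1] 19 ≡ 4^2 + 3 (base 4). Lift 5: 28. −1: 27.

19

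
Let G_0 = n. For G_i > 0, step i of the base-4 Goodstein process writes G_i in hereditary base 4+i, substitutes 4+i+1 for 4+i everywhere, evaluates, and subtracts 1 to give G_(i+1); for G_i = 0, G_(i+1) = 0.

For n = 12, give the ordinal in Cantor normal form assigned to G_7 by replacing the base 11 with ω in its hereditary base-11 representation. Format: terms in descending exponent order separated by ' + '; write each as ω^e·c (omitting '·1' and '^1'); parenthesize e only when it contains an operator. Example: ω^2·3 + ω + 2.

ω + 8

12 —HB4→ 3·4 —bump→ 3·5 = 15 —(−1)→ 14
14 —HB5→ 2·5 + 4 —bump→ 2·6 + 4 = 16 —(−1)→ 15
15 —HB6→ 2·6 + 3 —bump→ 2·7 + 3 = 17 —(−1)→ 16
16 —HB7→ 2·7 + 2 —bump→ 2·8 + 2 = 18 —(−1)→ 17
17 —HB8→ 2·8 + 1 —bump→ 2·9 + 1 = 19 —(−1)→ 18
18 —HB9→ 2·9 —bump→ 2·10 = 20 —(−1)→ 19
19 —HB10→ 10 + 9 —bump→ 11 + 9 = 20 —(−1)→ 19
19 —HB11→ 11 + 8 —bump→ 12 + 8 = 20 —(−1)→ 19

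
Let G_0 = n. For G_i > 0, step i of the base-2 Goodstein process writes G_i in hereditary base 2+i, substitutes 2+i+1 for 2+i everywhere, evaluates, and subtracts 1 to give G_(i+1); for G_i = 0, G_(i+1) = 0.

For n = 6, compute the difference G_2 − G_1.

base 2: 6 = 2^2 + 2; at 3: 3^3 + 3 = 30; next = 29
base 3: 29 = 3^3 + 2; at 4: 4^4 + 2 = 258; next = 257

228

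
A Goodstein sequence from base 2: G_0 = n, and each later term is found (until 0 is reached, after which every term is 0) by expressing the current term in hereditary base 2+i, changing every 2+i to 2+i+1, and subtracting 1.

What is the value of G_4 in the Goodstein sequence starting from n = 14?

base 2: 14 = 2^(2 + 1) + 2^2 + 2; at 3: 3^(3 + 1) + 3^3 + 3 = 111; next = 110
base 3: 110 = 3^(3 + 1) + 3^3 + 2; at 4: 4^(4 + 1) + 4^4 + 2 = 1282; next = 1281
base 4: 1281 = 4^(4 + 1) + 4^4 + 1; at 5: 5^(5 + 1) + 5^5 + 1 = 18751; next = 18750
base 5: 18750 = 5^(5 + 1) + 5^5; at 6: 6^(6 + 1) + 6^6 = 326592; next = 326591
base 6: 326591 = 6^(6 + 1) + 5·6^5 + 5·6^4 + 5·6^3 + 5·6^2 + 5·6 + 5; at 7: 7^(7 + 1) + 5·7^5 + 5·7^4 + 5·7^3 + 5·7^2 + 5·7 + 5 = 5862841; next = 5862840

326591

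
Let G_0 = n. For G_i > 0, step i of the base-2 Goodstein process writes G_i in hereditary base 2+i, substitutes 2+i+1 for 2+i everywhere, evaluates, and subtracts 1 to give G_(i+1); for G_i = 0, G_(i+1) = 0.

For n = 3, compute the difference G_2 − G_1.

G_0=3  [base 2] 2 + 1  →[2↦3]→  3 + 1 = 4  −1 ⇒ G_1=3
G_1=3  [base 3] 3  →[3↦4]→  4 = 4  −1 ⇒ G_2=3

0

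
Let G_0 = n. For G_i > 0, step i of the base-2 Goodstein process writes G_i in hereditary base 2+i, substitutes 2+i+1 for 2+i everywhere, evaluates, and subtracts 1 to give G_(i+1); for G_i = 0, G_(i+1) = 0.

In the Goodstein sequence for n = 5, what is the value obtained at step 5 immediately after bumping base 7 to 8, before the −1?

1752

[0] 5 ≡ 2^2 + 1 (base 2). Lift 3: 28. −1: 27.
[1] 27 ≡ 3^3 (base 3). Lift 4: 256. −1: 255.
[2] 255 ≡ 3·4^3 + 3·4^2 + 3·4 + 3 (base 4). Lift 5: 468. −1: 467.
[3] 467 ≡ 3·5^3 + 3·5^2 + 3·5 + 2 (base 5). Lift 6: 776. −1: 775.
[4] 775 ≡ 3·6^3 + 3·6^2 + 3·6 + 1 (base 6). Lift 7: 1198. −1: 1197.
[5] 1197 ≡ 3·7^3 + 3·7^2 + 3·7 (base 7). Lift 8: 1752. −1: 1751.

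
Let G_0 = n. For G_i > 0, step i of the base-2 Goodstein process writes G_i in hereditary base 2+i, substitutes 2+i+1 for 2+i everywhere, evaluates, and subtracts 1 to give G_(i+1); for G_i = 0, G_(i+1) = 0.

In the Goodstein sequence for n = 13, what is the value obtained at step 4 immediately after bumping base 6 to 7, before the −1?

5765999

base 2: 13 = 2^(2 + 1) + 2^2 + 1; at 3: 3^(3 + 1) + 3^3 + 1 = 109; next = 108
base 3: 108 = 3^(3 + 1) + 3^3; at 4: 4^(4 + 1) + 4^4 = 1280; next = 1279
base 4: 1279 = 4^(4 + 1) + 3·4^3 + 3·4^2 + 3·4 + 3; at 5: 5^(5 + 1) + 3·5^3 + 3·5^2 + 3·5 + 3 = 16093; next = 16092
base 5: 16092 = 5^(5 + 1) + 3·5^3 + 3·5^2 + 3·5 + 2; at 6: 6^(6 + 1) + 3·6^3 + 3·6^2 + 3·6 + 2 = 280712; next = 280711
base 6: 280711 = 6^(6 + 1) + 3·6^3 + 3·6^2 + 3·6 + 1; at 7: 7^(7 + 1) + 3·7^3 + 3·7^2 + 3·7 + 1 = 5765999; next = 5765998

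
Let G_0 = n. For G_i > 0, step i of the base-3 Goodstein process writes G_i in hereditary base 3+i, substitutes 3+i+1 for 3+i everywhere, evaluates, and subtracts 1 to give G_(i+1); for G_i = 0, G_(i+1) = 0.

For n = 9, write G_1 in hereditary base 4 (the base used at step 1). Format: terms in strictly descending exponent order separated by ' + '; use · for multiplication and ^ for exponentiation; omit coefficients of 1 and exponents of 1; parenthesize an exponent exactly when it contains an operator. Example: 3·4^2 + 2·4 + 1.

3·4 + 3

base 3: 9 = 3^2; at 4: 4^2 = 16; next = 15
base 4: 15 = 3·4 + 3; at 5: 3·5 + 3 = 18; next = 17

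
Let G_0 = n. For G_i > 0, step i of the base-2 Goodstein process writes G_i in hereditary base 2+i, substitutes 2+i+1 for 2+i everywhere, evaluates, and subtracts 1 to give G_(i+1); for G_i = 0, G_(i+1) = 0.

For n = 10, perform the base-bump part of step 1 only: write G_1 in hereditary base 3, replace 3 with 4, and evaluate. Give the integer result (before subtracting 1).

G_0=10  [base 2] 2^(2 + 1) + 2  →[2↦3]→  3^(3 + 1) + 3 = 84  −1 ⇒ G_1=83
G_1=83  [base 3] 3^(3 + 1) + 2  →[3↦4]→  4^(4 + 1) + 2 = 1026  −1 ⇒ G_2=1025

1026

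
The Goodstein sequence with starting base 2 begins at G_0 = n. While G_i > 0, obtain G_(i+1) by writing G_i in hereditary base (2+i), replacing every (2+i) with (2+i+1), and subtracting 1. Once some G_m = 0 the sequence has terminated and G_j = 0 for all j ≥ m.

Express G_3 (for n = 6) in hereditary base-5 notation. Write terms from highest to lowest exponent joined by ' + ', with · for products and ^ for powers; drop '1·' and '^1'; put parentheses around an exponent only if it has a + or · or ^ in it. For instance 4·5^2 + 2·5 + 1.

i=0: 6 = 2^2 + 2 (b=2); 2→3: 3^3 + 3 = 30; 30−1 = 29
i=1: 29 = 3^3 + 2 (b=3); 3→4: 4^4 + 2 = 258; 258−1 = 257
i=2: 257 = 4^4 + 1 (b=4); 4→5: 5^5 + 1 = 3126; 3126−1 = 3125
i=3: 3125 = 5^5 (b=5); 5→6: 6^6 = 46656; 46656−1 = 46655

5^5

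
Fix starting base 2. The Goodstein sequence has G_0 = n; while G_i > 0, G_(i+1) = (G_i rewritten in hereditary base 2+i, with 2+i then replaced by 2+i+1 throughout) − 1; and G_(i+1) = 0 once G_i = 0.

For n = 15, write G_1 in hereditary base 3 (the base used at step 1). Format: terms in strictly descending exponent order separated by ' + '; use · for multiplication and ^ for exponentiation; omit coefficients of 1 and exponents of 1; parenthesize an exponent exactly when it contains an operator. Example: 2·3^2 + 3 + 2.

3^(3 + 1) + 3^3 + 3

base 2: 15 = 2^(2 + 1) + 2^2 + 2 + 1; at 3: 3^(3 + 1) + 3^3 + 3 + 1 = 112; next = 111
base 3: 111 = 3^(3 + 1) + 3^3 + 3; at 4: 4^(4 + 1) + 4^4 + 4 = 1284; next = 1283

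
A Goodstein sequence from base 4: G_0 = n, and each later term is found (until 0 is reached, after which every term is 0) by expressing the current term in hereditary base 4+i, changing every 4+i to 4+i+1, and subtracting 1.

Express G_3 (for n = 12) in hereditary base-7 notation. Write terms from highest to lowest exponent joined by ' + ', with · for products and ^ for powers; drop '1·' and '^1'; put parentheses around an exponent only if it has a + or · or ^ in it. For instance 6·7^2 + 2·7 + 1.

[0] 12 ≡ 3·4 (base 4). Lift 5: 15. −1: 14.
[1] 14 ≡ 2·5 + 4 (base 5). Lift 6: 16. −1: 15.
[2] 15 ≡ 2·6 + 3 (base 6). Lift 7: 17. −1: 16.
[3] 16 ≡ 2·7 + 2 (base 7). Lift 8: 18. −1: 17.

2·7 + 2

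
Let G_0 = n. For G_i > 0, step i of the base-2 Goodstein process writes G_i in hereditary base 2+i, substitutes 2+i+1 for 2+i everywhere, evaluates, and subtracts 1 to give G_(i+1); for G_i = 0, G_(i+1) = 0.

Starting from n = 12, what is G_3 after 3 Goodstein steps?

15685

G_0=12  [base 2] 2^(2 + 1) + 2^2  →[2↦3]→  3^(3 + 1) + 3^3 = 108  −1 ⇒ G_1=107
G_1=107  [base 3] 3^(3 + 1) + 2·3^2 + 2·3 + 2  →[3↦4]→  4^(4 + 1) + 2·4^2 + 2·4 + 2 = 1066  −1 ⇒ G_2=1065
G_2=1065  [base 4] 4^(4 + 1) + 2·4^2 + 2·4 + 1  →[4↦5]→  5^(5 + 1) + 2·5^2 + 2·5 + 1 = 15686  −1 ⇒ G_3=15685
G_3=15685  [base 5] 5^(5 + 1) + 2·5^2 + 2·5  →[5↦6]→  6^(6 + 1) + 2·6^2 + 2·6 = 280020  −1 ⇒ G_4=280019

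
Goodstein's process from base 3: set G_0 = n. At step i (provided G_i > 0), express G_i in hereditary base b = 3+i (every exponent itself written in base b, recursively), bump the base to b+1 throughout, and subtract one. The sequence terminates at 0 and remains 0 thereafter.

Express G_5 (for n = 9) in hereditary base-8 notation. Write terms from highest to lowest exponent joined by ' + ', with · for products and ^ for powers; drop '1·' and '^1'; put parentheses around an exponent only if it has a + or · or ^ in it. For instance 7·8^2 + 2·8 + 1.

2·8 + 7

[0] 9 ≡ 3^2 (base 3). Lift 4: 16. −1: 15.
[1] 15 ≡ 3·4 + 3 (base 4). Lift 5: 18. −1: 17.
[2] 17 ≡ 3·5 + 2 (base 5). Lift 6: 20. −1: 19.
[3] 19 ≡ 3·6 + 1 (base 6). Lift 7: 22. −1: 21.
[4] 21 ≡ 3·7 (base 7). Lift 8: 24. −1: 23.
[5] 23 ≡ 2·8 + 7 (base 8). Lift 9: 25. −1: 24.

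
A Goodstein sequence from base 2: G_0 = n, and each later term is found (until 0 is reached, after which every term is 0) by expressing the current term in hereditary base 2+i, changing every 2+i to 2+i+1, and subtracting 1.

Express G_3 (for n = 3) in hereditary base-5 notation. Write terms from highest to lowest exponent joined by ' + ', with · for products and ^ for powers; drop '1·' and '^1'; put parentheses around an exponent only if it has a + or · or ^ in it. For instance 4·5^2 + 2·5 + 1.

step 0: 3 = 2 + 1; sub 3 for 2: 3 + 1; = 4; G_1 = 4−1 = 3
step 1: 3 = 3; sub 4 for 3: 4; = 4; G_2 = 4−1 = 3
step 2: 3 = 3; sub 5 for 4: 3; = 3; G_3 = 3−1 = 2
step 3: 2 = 2; sub 6 for 5: 2; = 2; G_4 = 2−1 = 1

2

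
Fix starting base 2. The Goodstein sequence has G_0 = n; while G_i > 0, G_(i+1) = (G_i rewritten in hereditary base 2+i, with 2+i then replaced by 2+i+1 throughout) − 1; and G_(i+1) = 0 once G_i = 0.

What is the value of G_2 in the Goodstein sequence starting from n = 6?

base 2: 6 = 2^2 + 2; at 3: 3^3 + 3 = 30; next = 29
base 3: 29 = 3^3 + 2; at 4: 4^4 + 2 = 258; next = 257
base 4: 257 = 4^4 + 1; at 5: 5^5 + 1 = 3126; next = 3125

257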